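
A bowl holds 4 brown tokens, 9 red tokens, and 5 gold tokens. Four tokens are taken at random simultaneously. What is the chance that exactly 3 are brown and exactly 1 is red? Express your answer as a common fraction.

1/85

Unordered draws without replacement: count favorable combinations over C(18,4).
Favorable = C(4,3) · C(9,1) · C(5,0) = 36; total = C(18,4) = 3060.
P = 36/3060 = 1/85 ≈ 0.0118.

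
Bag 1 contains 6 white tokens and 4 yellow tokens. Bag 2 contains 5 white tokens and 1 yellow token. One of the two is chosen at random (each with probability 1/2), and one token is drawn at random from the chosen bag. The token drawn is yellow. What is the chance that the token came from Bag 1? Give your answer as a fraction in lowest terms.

12/17

P(yellow | Bag 1) = 2/5; P(yellow | Bag 2) = 1/6.
P(yellow) = 1/2·2/5 + 1/2·1/6 = 17/60.
By Bayes' rule, P(Bag 1 | yellow) = 1/5 / 17/60 = 12/17 ≈ 0.7059.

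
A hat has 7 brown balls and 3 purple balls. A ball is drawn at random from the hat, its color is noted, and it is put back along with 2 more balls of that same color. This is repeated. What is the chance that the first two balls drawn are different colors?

7/20

Either brown then purple, or purple then brown; after the first draw the total is 12.
P = (7/10)·(3/12) + (3/10)·(7/12) = 7/20 ≈ 0.3500.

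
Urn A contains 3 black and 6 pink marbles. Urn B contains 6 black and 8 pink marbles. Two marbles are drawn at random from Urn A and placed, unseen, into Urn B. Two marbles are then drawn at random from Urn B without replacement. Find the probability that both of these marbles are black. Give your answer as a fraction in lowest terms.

229/1440

Condition on how many of the transferred marbles are black (from Urn A: 3 black of 9; then Urn B has 16 total).
  0 black: C(3,0)C(6,2)/C(9,2) = 5/12; then P = C(6,2)/C(16,2) = 1/8
  1 black: C(3,1)C(6,1)/C(9,2) = 1/2; then P = C(7,2)/C(16,2) = 7/40
  2 black: C(3,2)C(6,0)/C(9,2) = 1/12; then P = C(8,2)/C(16,2) = 7/30
P(both black) = 229/1440 ≈ 0.1590.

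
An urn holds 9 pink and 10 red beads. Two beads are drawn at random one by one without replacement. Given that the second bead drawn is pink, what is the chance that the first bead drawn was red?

P(first=red and the second bead drawn is pink) = (10/19)·(9/18) = 5/19.
P(the second bead drawn is pink) = Σ over first color = 4/19 + 5/19 = 9/19.
By Bayes, P(first=red | the second bead drawn is pink) = 5/19 / 9/19 = 5/9 ≈ 0.5556.

5/9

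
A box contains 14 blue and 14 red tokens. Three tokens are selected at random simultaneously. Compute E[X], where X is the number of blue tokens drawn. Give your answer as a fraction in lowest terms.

3/2

By linearity of expectation, E[X] = Σ P(draw i is blue); by symmetry each draw (even without replacement) has P(blue) = 14/28.
E[X] = 3 · 14/28 = 3/2 ≈ 1.5000.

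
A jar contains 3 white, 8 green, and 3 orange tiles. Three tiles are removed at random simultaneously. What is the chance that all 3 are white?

1/364

Unordered draws without replacement: count favorable combinations over C(14,3).
Favorable = C(3,3) · C(8,0) · C(3,0) = 1; total = C(14,3) = 364.
P = 1/364 = 1/364 ≈ 0.0027.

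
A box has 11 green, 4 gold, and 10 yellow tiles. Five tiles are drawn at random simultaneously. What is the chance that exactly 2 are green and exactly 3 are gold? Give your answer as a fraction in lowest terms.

Unordered draws without replacement: count favorable combinations over C(25,5).
Favorable = C(11,2) · C(4,3) · C(10,0) = 220; total = C(25,5) = 53130.
P = 220/53130 = 2/483 ≈ 0.0041.

2/483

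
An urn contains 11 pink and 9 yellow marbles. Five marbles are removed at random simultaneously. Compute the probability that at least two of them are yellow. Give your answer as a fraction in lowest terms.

503/646

Sum the hypergeometric tail for j = 2,…,5 yellow marbles.
Favorable = C(9,2)·C(11,3) + C(9,3)·C(11,2) + C(9,4)·C(11,1) + C(9,5)·C(11,0) = 12072; total = C(20,5) = 15504.
P = 12072/15504 = 503/646 ≈ 0.7786.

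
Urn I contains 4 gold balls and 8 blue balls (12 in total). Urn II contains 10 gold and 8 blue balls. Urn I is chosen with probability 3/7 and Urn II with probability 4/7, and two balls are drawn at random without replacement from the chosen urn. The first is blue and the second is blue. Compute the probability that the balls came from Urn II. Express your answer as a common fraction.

88/241

P(E | Urn I) = 14/33; P(E | Urn II) = 28/153.
P(E) = 3/7·14/33 + 4/7·28/153 = 482/1683.
By Bayes' rule, P(Urn II | E) = 16/153 / 482/1683 = 88/241 ≈ 0.3651.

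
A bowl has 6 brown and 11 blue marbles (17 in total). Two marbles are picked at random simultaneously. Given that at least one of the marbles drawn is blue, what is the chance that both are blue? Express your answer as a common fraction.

P(both blue) = C(11,2)/C(17,2) = 55/136; P(at least one blue) = 1 − C(6,2)/C(17,2) = 121/136.
Since 'both blue' ⊆ 'at least one blue', P(both | at least one) = 55/136 / 121/136 = 5/11 ≈ 0.4545.

5/11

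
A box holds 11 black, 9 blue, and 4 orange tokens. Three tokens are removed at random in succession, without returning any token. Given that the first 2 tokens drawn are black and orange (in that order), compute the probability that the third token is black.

After removing 1 black, 1 orange, the box has 10 black out of 22 remaining.
P(third is black | given) = 10/22 = 5/11 ≈ 0.4545.

5/11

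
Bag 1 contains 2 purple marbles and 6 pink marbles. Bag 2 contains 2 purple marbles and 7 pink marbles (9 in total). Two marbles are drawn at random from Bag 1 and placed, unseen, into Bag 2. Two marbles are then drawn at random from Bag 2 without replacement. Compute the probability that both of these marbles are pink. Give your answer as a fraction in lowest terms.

897/1540

Condition on how many of the transferred marbles are pink (from Bag 1: 6 pink of 8; then Bag 2 has 11 total).
  0 pink: C(6,0)C(2,2)/C(8,2) = 1/28; then P = C(7,2)/C(11,2) = 21/55
  1 pink: C(6,1)C(2,1)/C(8,2) = 3/7; then P = C(8,2)/C(11,2) = 28/55
  2 pink: C(6,2)C(2,0)/C(8,2) = 15/28; then P = C(9,2)/C(11,2) = 36/55
P(both pink) = 897/1540 ≈ 0.5825.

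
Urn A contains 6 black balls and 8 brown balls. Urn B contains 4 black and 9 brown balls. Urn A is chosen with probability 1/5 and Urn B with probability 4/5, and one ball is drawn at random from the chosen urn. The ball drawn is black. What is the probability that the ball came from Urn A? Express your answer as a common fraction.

39/151

P(black | Urn A) = 3/7; P(black | Urn B) = 4/13.
P(black) = 1/5·3/7 + 4/5·4/13 = 151/455.
By Bayes' rule, P(Urn A | black) = 3/35 / 151/455 = 39/151 ≈ 0.2583.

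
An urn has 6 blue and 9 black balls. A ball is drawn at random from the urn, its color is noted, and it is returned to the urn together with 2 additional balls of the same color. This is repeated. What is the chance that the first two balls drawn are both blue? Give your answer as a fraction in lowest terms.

16/85

After a blue draw the urn holds 8 blue out of 17.
P = (6/15)·(8/17) = 16/85 ≈ 0.1882.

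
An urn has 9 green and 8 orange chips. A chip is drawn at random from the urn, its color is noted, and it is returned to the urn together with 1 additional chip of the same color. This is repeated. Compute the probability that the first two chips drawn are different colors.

8/17

Either green then orange, or orange then green; after the first draw the total is 18.
P = (9/17)·(8/18) + (8/17)·(9/18) = 8/17 ≈ 0.4706.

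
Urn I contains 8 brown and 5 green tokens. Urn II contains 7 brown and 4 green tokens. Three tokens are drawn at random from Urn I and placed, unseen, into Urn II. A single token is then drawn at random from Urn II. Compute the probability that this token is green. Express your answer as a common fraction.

Condition on how many of the transferred tokens are green (from Urn I: 5 green of 13; then Urn II has 14 total).
  0 green: C(5,0)C(8,3)/C(13,3) = 28/143; then P = 4/14
  1 green: C(5,1)C(8,2)/C(13,3) = 70/143; then P = 5/14
  2 green: C(5,2)C(8,1)/C(13,3) = 40/143; then P = 6/14
  3 green: C(5,3)C(8,0)/C(13,3) = 5/143; then P = 7/14
P(green from Urn II) = 67/182 ≈ 0.3681.

67/182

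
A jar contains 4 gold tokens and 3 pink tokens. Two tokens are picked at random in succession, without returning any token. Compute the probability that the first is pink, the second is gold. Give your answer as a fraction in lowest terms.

2/7

Multiply the conditional probability of each draw in order, without replacement, so each draw removes one from its color and from the total.
P = (3/7) · (4/6) = 2/7 ≈ 0.2857.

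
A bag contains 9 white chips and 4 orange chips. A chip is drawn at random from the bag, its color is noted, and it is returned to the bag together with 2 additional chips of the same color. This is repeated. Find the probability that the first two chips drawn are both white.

After a white draw the bag holds 11 white out of 15.
P = (9/13)·(11/15) = 33/65 ≈ 0.5077.

33/65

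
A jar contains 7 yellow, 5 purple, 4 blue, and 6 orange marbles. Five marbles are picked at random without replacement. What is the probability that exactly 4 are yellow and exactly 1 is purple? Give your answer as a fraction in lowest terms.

Unordered draws without replacement: count favorable combinations over C(22,5).
Favorable = C(7,4) · C(5,1) · C(4,0) · C(6,0) = 175; total = C(22,5) = 26334.
P = 175/26334 = 25/3762 ≈ 0.0066.

25/3762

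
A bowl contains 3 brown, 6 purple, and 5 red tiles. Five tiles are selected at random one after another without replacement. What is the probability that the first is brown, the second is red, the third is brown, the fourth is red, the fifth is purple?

3/1001

Multiply the conditional probability of each draw in order, without replacement, so each draw removes one from its color and from the total.
P = (3/14) · (5/13) · (2/12) · (4/11) · (6/10) = 3/1001 ≈ 0.0030.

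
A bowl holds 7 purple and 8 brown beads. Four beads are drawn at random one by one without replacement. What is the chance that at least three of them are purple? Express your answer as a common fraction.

3/13

Sum the hypergeometric tail for j = 3,…,4 purple beads.
Favorable = C(7,3)·C(8,1) + C(7,4)·C(8,0) = 315; total = C(15,4) = 1365.
P = 315/1365 = 3/13 ≈ 0.2308.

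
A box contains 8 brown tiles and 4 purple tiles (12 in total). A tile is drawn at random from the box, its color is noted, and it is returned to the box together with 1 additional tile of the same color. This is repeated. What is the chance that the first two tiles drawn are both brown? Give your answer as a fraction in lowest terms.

6/13

After a brown draw the box holds 9 brown out of 13.
P = (8/12)·(9/13) = 6/13 ≈ 0.4615.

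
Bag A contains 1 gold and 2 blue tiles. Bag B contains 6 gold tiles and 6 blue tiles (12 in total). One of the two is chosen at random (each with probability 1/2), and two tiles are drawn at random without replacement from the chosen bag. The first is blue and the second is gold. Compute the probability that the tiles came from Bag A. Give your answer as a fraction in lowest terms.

11/20

P(E | Bag A) = 1/3; P(E | Bag B) = 3/11.
P(E) = 1/2·1/3 + 1/2·3/11 = 10/33.
By Bayes' rule, P(Bag A | E) = 1/6 / 10/33 = 11/20 ≈ 0.5500.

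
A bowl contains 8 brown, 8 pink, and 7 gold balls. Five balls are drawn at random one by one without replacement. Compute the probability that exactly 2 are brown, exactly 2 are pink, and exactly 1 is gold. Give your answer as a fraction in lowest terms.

Unordered draws without replacement: count favorable combinations over C(23,5).
Favorable = C(8,2) · C(8,2) · C(7,1) = 5488; total = C(23,5) = 33649.
P = 5488/33649 = 784/4807 ≈ 0.1631.

784/4807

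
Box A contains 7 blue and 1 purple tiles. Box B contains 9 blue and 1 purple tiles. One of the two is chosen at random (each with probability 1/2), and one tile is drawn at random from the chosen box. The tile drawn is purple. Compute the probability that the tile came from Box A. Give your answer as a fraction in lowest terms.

P(purple | Box A) = 1/8; P(purple | Box B) = 1/10.
P(purple) = 1/2·1/8 + 1/2·1/10 = 9/80.
By Bayes' rule, P(Box A | purple) = 1/16 / 9/80 = 5/9 ≈ 0.5556.

5/9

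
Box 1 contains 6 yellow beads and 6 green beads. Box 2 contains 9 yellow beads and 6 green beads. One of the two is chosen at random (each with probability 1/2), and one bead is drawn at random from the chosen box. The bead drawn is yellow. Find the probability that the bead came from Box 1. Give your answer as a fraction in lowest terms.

P(yellow | Box 1) = 1/2; P(yellow | Box 2) = 3/5.
P(yellow) = 1/2·1/2 + 1/2·3/5 = 11/20.
By Bayes' rule, P(Box 1 | yellow) = 1/4 / 11/20 = 5/11 ≈ 0.4545.

5/11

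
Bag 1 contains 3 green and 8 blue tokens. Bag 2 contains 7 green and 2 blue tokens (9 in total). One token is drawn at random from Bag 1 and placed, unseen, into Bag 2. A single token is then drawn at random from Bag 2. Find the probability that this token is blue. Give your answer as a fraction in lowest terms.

3/11

Condition on how many of the transferred tokens are blue (from Bag 1: 8 blue of 11; then Bag 2 has 10 total).
  0 blue: C(8,0)C(3,1)/C(11,1) = 3/11; then P = 2/10
  1 blue: C(8,1)C(3,0)/C(11,1) = 8/11; then P = 3/10
P(blue from Bag 2) = 3/11 ≈ 0.2727.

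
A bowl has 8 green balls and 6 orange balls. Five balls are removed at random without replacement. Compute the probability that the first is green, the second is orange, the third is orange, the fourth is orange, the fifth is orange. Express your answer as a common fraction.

Multiply the conditional probability of each draw in order, without replacement, so each draw removes one from its color and from the total.
P = (8/14) · (6/13) · (5/12) · (4/11) · (3/10) = 12/1001 ≈ 0.0120.

12/1001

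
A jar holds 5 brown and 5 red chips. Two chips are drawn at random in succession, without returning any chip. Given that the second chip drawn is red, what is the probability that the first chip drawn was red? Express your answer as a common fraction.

4/9

P(first=red and the second chip drawn is red) = (5/10)·(4/9) = 2/9.
P(the second chip drawn is red) = Σ over first color = 5/18 + 2/9 = 1/2.
By Bayes, P(first=red | the second chip drawn is red) = 2/9 / 1/2 = 4/9 ≈ 0.4444.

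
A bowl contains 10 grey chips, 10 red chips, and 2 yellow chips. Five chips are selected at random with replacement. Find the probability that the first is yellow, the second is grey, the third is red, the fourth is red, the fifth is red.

Multiply the conditional probability of each draw in order, with replacement (the composition resets each draw).
P = (2/22) · (10/22) · (10/22) · (10/22) · (10/22) = 625/161051 ≈ 0.0039.

625/161051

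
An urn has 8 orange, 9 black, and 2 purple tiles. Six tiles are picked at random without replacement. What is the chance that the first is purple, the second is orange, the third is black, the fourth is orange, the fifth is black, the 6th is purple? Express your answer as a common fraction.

Multiply the conditional probability of each draw in order, without replacement, so each draw removes one from its color and from the total.
P = (2/19) · (8/18) · (9/17) · (7/16) · (8/15) · (1/14) = 2/4845 ≈ 0.0004.

2/4845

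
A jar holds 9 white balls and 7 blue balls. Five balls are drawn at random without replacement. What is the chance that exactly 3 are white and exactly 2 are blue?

Unordered draws without replacement: count favorable combinations over C(16,5).
Favorable = C(9,3) · C(7,2) = 1764; total = C(16,5) = 4368.
P = 1764/4368 = 21/52 ≈ 0.4038.

21/52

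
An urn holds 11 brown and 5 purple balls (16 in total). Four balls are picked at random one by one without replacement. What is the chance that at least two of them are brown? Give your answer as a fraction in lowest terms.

341/364

Sum the hypergeometric tail for j = 2,…,4 brown balls.
Favorable = C(11,2)·C(5,2) + C(11,3)·C(5,1) + C(11,4)·C(5,0) = 1705; total = C(16,4) = 1820.
P = 1705/1820 = 341/364 ≈ 0.9368.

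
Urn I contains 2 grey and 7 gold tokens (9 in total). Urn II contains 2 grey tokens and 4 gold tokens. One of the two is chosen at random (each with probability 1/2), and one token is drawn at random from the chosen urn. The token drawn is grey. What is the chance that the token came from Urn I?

2/5

P(grey | Urn I) = 2/9; P(grey | Urn II) = 1/3.
P(grey) = 1/2·2/9 + 1/2·1/3 = 5/18.
By Bayes' rule, P(Urn I | grey) = 1/9 / 5/18 = 2/5 ≈ 0.4000.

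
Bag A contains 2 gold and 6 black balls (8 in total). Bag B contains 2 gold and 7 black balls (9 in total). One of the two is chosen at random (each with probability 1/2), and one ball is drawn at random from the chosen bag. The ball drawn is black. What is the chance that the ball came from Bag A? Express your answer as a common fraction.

P(black | Bag A) = 3/4; P(black | Bag B) = 7/9.
P(black) = 1/2·3/4 + 1/2·7/9 = 55/72.
By Bayes' rule, P(Bag A | black) = 3/8 / 55/72 = 27/55 ≈ 0.4909.

27/55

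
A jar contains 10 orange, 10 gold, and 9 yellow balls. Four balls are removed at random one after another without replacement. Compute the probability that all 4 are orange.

10/1131

Unordered draws without replacement: count favorable combinations over C(29,4).
Favorable = C(10,4) · C(10,0) · C(9,0) = 210; total = C(29,4) = 23751.
P = 210/23751 = 10/1131 ≈ 0.0088.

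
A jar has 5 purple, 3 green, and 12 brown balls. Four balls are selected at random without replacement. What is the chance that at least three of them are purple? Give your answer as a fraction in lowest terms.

31/969

Sum the hypergeometric tail for j = 3,…,4 purple balls.
Favorable = C(5,3)·C(15,1) + C(5,4)·C(15,0) = 155; total = C(20,4) = 4845.
P = 155/4845 = 31/969 ≈ 0.0320.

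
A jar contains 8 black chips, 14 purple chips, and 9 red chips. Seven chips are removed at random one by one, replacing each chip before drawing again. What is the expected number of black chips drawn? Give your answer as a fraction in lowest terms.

By linearity of expectation, E[X] = Σ P(draw i is black); each independent draw has P(black) = 8/31.
E[X] = 7 · 8/31 = 56/31 ≈ 1.8065.

56/31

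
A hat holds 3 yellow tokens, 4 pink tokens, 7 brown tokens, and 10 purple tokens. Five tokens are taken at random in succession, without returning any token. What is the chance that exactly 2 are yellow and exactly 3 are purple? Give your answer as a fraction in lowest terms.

15/1771

Unordered draws without replacement: count favorable combinations over C(24,5).
Favorable = C(3,2) · C(4,0) · C(7,0) · C(10,3) = 360; total = C(24,5) = 42504.
P = 360/42504 = 15/1771 ≈ 0.0085.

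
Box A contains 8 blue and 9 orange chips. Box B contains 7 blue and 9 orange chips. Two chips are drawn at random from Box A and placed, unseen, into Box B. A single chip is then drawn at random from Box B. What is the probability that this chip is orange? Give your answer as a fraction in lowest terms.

19/34

Condition on how many of the transferred chips are orange (from Box A: 9 orange of 17; then Box B has 18 total).
  0 orange: C(9,0)C(8,2)/C(17,2) = 7/34; then P = 9/18
  1 orange: C(9,1)C(8,1)/C(17,2) = 9/17; then P = 10/18
  2 orange: C(9,2)C(8,0)/C(17,2) = 9/34; then P = 11/18
P(orange from Box B) = 19/34 ≈ 0.5588.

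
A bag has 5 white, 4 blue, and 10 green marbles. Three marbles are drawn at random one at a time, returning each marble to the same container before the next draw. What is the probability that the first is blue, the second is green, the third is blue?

Multiply the conditional probability of each draw in order, with replacement (the composition resets each draw).
P = (4/19) · (10/19) · (4/19) = 160/6859 ≈ 0.0233.

160/6859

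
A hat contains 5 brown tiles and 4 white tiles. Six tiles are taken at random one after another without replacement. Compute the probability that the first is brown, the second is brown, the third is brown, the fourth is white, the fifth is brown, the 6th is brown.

1/126

Multiply the conditional probability of each draw in order, without replacement, so each draw removes one from its color and from the total.
P = (5/9) · (4/8) · (3/7) · (4/6) · (2/5) · (1/4) = 1/126 ≈ 0.0079.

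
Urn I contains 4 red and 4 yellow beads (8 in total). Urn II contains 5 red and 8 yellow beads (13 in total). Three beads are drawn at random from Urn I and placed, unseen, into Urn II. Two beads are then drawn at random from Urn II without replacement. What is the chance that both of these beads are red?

Condition on how many of the transferred beads are red (from Urn I: 4 red of 8; then Urn II has 16 total).
  0 red: C(4,0)C(4,3)/C(8,3) = 1/14; then P = C(5,2)/C(16,2) = 1/12
  1 red: C(4,1)C(4,2)/C(8,3) = 3/7; then P = C(6,2)/C(16,2) = 1/8
  2 red: C(4,2)C(4,1)/C(8,3) = 3/7; then P = C(7,2)/C(16,2) = 7/40
  3 red: C(4,3)C(4,0)/C(8,3) = 1/14; then P = C(8,2)/C(16,2) = 7/30
P(both red) = 127/840 ≈ 0.1512.

127/840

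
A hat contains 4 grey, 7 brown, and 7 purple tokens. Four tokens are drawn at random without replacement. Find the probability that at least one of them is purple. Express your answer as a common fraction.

91/102

Use the complement: P(at least one purple) = 1 − P(no purple).
P(none) = C(11,4)/C(18,4) = 330/3060.
So P = 1 − 330/3060 = 91/102 ≈ 0.8922.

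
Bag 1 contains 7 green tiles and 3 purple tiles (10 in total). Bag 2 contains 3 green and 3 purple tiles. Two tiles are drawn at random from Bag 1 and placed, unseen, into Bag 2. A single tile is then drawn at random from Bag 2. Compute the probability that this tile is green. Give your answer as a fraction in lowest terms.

11/20

Condition on how many of the transferred tiles are green (from Bag 1: 7 green of 10; then Bag 2 has 8 total).
  0 green: C(7,0)C(3,2)/C(10,2) = 1/15; then P = 3/8
  1 green: C(7,1)C(3,1)/C(10,2) = 7/15; then P = 4/8
  2 green: C(7,2)C(3,0)/C(10,2) = 7/15; then P = 5/8
P(green from Bag 2) = 11/20 ≈ 0.5500.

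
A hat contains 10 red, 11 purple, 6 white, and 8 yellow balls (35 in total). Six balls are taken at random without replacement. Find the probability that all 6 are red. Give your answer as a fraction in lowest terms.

Unordered draws without replacement: count favorable combinations over C(35,6).
Favorable = C(10,6) · C(11,0) · C(6,0) · C(8,0) = 210; total = C(35,6) = 1623160.
P = 210/1623160 = 3/23188 ≈ 0.0001.

3/23188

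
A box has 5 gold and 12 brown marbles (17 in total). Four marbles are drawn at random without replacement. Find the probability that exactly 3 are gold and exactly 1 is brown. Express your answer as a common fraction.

Unordered draws without replacement: count favorable combinations over C(17,4).
Favorable = C(5,3) · C(12,1) = 120; total = C(17,4) = 2380.
P = 120/2380 = 6/119 ≈ 0.0504.

6/119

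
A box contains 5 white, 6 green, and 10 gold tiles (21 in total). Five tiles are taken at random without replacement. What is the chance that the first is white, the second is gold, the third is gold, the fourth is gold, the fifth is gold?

Multiply the conditional probability of each draw in order, without replacement, so each draw removes one from its color and from the total.
P = (5/21) · (10/20) · (9/19) · (8/18) · (7/17) = 10/969 ≈ 0.0103.

10/969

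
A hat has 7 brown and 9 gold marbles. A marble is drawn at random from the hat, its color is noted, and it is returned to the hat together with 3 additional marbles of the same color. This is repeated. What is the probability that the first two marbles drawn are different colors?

63/152

Either gold then brown, or brown then gold; after the first draw the total is 19.
P = (9/16)·(7/19) + (7/16)·(9/19) = 63/152 ≈ 0.4145.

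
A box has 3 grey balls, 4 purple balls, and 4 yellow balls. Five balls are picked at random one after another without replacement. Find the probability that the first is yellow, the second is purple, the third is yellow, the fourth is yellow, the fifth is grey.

2/385

Multiply the conditional probability of each draw in order, without replacement, so each draw removes one from its color and from the total.
P = (4/11) · (4/10) · (3/9) · (2/8) · (3/7) = 2/385 ≈ 0.0052.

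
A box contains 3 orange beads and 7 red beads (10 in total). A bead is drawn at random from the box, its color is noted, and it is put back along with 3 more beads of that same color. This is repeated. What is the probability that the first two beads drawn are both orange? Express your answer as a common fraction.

9/65

After a orange draw the box holds 6 orange out of 13.
P = (3/10)·(6/13) = 9/65 ≈ 0.1385.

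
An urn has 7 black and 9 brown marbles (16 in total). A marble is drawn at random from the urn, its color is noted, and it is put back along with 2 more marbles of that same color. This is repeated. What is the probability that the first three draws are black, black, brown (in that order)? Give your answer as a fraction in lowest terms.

Track the composition after each reinforcement of +2.
P = (7/16) · (9/18) · (9/20) = 63/640 ≈ 0.0984.

63/640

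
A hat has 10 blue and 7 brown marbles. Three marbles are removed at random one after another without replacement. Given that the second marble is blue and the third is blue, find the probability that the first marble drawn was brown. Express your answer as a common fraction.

P(first=brown and the second marble is blue and the third is blue) = (7/17)·(10/16)·(9/15) = 21/136.
P(E) = Σ over first color = 3/17 + 21/136 = 45/136.
By Bayes, P(first=brown | E) = 21/136 / 45/136 = 7/15 ≈ 0.4667.

7/15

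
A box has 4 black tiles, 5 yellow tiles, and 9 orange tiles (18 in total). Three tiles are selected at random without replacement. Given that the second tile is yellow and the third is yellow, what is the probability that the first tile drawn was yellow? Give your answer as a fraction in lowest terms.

P(first=yellow and the second tile is yellow and the third is yellow) = (5/18)·(4/17)·(3/16) = 5/408.
P(E) = Σ over first color = 5/306 + 5/408 + 5/136 = 10/153.
By Bayes, P(first=yellow | E) = 5/408 / 10/153 = 3/16 ≈ 0.1875.

3/16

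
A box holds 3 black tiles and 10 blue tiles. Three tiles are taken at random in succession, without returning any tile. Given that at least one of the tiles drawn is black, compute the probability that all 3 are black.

1/166

P(all 3 black) = C(3,3)/C(13,3) = 1/286; P(at least one black) = 1 − C(10,3)/C(13,3) = 83/143.
Since 'all 3 black' ⊆ 'at least one black', P(all 3 | at least one) = 1/286 / 83/143 = 1/166 ≈ 0.0060.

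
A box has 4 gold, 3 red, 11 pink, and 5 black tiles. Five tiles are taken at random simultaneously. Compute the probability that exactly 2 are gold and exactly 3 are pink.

Unordered draws without replacement: count favorable combinations over C(23,5).
Favorable = C(4,2) · C(3,0) · C(11,3) · C(5,0) = 990; total = C(23,5) = 33649.
P = 990/33649 = 90/3059 ≈ 0.0294.

90/3059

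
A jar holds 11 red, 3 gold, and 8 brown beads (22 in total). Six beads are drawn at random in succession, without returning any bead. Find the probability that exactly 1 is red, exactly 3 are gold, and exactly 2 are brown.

Unordered draws without replacement: count favorable combinations over C(22,6).
Favorable = C(11,1) · C(3,3) · C(8,2) = 308; total = C(22,6) = 74613.
P = 308/74613 = 4/969 ≈ 0.0041.

4/969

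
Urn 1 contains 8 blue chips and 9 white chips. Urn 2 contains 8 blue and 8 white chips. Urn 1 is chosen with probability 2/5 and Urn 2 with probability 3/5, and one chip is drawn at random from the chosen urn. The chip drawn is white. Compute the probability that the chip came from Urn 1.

P(white | Urn 1) = 9/17; P(white | Urn 2) = 1/2.
P(white) = 2/5·9/17 + 3/5·1/2 = 87/170.
By Bayes' rule, P(Urn 1 | white) = 18/85 / 87/170 = 12/29 ≈ 0.4138.

12/29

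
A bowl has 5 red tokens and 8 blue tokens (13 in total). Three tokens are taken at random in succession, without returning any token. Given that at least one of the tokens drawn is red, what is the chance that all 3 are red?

1/23

P(all 3 red) = C(5,3)/C(13,3) = 5/143; P(at least one red) = 1 − C(8,3)/C(13,3) = 115/143.
Since 'all 3 red' ⊆ 'at least one red', P(all 3 | at least one) = 5/143 / 115/143 = 1/23 ≈ 0.0435.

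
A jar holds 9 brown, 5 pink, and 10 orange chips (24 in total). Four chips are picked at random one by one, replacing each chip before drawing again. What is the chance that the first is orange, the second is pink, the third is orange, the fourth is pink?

Multiply the conditional probability of each draw in order, with replacement (the composition resets each draw).
P = (10/24) · (5/24) · (10/24) · (5/24) = 625/82944 ≈ 0.0075.

625/82944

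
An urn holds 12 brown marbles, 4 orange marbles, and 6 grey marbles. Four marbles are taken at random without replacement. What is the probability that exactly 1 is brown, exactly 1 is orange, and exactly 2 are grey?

144/1463

Unordered draws without replacement: count favorable combinations over C(22,4).
Favorable = C(12,1) · C(4,1) · C(6,2) = 720; total = C(22,4) = 7315.
P = 720/7315 = 144/1463 ≈ 0.0984.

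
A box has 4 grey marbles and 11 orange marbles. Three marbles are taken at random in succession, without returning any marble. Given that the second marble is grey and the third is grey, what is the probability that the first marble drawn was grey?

P(first=grey and the second marble is grey and the third is grey) = (4/15)·(3/14)·(2/13) = 4/455.
P(E) = Σ over first color = 4/455 + 22/455 = 2/35.
By Bayes, P(first=grey | E) = 4/455 / 2/35 = 2/13 ≈ 0.1538.

2/13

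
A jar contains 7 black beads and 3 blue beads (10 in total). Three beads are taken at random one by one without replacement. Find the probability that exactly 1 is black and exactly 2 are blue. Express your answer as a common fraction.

7/40

Unordered draws without replacement: count favorable combinations over C(10,3).
Favorable = C(7,1) · C(3,2) = 21; total = C(10,3) = 120.
P = 21/120 = 7/40 ≈ 0.1750.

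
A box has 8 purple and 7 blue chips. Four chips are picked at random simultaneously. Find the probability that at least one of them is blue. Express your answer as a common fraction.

Use the complement: P(at least one blue) = 1 − P(no blue).
P(none) = C(8,4)/C(15,4) = 70/1365.
So P = 1 − 70/1365 = 37/39 ≈ 0.9487.

37/39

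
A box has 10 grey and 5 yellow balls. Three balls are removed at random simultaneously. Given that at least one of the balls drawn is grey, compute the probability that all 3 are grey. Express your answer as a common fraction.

24/89

P(all 3 grey) = C(10,3)/C(15,3) = 24/91; P(at least one grey) = 1 − C(5,3)/C(15,3) = 89/91.
Since 'all 3 grey' ⊆ 'at least one grey', P(all 3 | at least one) = 24/91 / 89/91 = 24/89 ≈ 0.2697.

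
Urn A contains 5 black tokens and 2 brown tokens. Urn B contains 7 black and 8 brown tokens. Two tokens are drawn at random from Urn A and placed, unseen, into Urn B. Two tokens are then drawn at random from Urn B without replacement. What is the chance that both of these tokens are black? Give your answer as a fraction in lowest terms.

661/2856

Condition on how many of the transferred tokens are black (from Urn A: 5 black of 7; then Urn B has 17 total).
  0 black: C(5,0)C(2,2)/C(7,2) = 1/21; then P = C(7,2)/C(17,2) = 21/136
  1 black: C(5,1)C(2,1)/C(7,2) = 10/21; then P = C(8,2)/C(17,2) = 7/34
  2 black: C(5,2)C(2,0)/C(7,2) = 10/21; then P = C(9,2)/C(17,2) = 9/34
P(both black) = 661/2856 ≈ 0.2314.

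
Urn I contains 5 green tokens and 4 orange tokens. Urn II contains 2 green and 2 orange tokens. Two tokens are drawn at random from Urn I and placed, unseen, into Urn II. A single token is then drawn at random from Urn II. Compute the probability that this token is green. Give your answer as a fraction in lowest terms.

14/27

Condition on how many of the transferred tokens are green (from Urn I: 5 green of 9; then Urn II has 6 total).
  0 green: C(5,0)C(4,2)/C(9,2) = 1/6; then P = 2/6
  1 green: C(5,1)C(4,1)/C(9,2) = 5/9; then P = 3/6
  2 green: C(5,2)C(4,0)/C(9,2) = 5/18; then P = 4/6
P(green from Urn II) = 14/27 ≈ 0.5185.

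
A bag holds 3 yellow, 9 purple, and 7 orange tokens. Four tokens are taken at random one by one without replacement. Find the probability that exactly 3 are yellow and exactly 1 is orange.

7/3876

Unordered draws without replacement: count favorable combinations over C(19,4).
Favorable = C(3,3) · C(9,0) · C(7,1) = 7; total = C(19,4) = 3876.
P = 7/3876 = 7/3876 ≈ 0.0018.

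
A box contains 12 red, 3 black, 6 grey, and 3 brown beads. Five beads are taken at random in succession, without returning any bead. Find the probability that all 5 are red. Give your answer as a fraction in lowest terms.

3/161

Unordered draws without replacement: count favorable combinations over C(24,5).
Favorable = C(12,5) · C(3,0) · C(6,0) · C(3,0) = 792; total = C(24,5) = 42504.
P = 792/42504 = 3/161 ≈ 0.0186.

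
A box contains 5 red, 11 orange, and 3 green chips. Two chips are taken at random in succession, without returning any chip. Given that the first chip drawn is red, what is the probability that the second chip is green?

1/6

After removing 1 red, the box has 3 green out of 18 remaining.
P(second is green | given) = 3/18 = 1/6 ≈ 0.1667.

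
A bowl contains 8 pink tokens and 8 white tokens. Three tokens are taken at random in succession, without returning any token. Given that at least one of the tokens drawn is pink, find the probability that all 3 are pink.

P(all 3 pink) = C(8,3)/C(16,3) = 1/10; P(at least one pink) = 1 − C(8,3)/C(16,3) = 9/10.
Since 'all 3 pink' ⊆ 'at least one pink', P(all 3 | at least one) = 1/10 / 9/10 = 1/9 ≈ 0.1111.

1/9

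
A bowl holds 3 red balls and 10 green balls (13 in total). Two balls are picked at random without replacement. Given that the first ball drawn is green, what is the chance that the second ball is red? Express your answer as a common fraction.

1/4

After removing 1 green, the bowl has 3 red out of 12 remaining.
P(second is red | given) = 3/12 = 1/4 ≈ 0.2500.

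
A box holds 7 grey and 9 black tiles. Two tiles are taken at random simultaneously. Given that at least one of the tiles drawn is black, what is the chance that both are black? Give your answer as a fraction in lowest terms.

4/11

P(both black) = C(9,2)/C(16,2) = 3/10; P(at least one black) = 1 − C(7,2)/C(16,2) = 33/40.
Since 'both black' ⊆ 'at least one black', P(both | at least one) = 3/10 / 33/40 = 4/11 ≈ 0.3636.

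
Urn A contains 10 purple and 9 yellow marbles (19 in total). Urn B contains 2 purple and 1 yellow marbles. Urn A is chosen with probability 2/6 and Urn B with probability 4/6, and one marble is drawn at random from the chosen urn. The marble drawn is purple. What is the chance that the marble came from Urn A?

15/53

P(purple | Urn A) = 10/19; P(purple | Urn B) = 2/3.
P(purple) = 1/3·10/19 + 2/3·2/3 = 106/171.
By Bayes' rule, P(Urn A | purple) = 10/57 / 106/171 = 15/53 ≈ 0.2830.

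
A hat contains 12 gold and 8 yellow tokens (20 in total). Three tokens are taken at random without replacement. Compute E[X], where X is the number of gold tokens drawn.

9/5

By linearity of expectation, E[X] = Σ P(draw i is gold); by symmetry each draw (even without replacement) has P(gold) = 12/20.
E[X] = 3 · 12/20 = 9/5 ≈ 1.8000.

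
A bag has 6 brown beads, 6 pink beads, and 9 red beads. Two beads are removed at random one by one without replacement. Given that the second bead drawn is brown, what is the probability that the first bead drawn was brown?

1/4

P(first=brown and the second bead drawn is brown) = (6/21)·(5/20) = 1/14.
P(the second bead drawn is brown) = Σ over first color = 1/14 + 3/35 + 9/70 = 2/7.
By Bayes, P(first=brown | the second bead drawn is brown) = 1/14 / 2/7 = 1/4 ≈ 0.2500.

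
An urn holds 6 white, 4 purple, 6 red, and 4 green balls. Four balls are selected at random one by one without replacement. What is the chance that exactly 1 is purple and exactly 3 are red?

16/969

Unordered draws without replacement: count favorable combinations over C(20,4).
Favorable = C(6,0) · C(4,1) · C(6,3) · C(4,0) = 80; total = C(20,4) = 4845.
P = 80/4845 = 16/969 ≈ 0.0165.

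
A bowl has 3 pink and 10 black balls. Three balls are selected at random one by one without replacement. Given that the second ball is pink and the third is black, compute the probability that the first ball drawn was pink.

2/11

P(first=pink and the second ball is pink and the third is black) = (3/13)·(2/12)·(10/11) = 5/143.
P(E) = Σ over first color = 5/143 + 45/286 = 5/26.
By Bayes, P(first=pink | E) = 5/143 / 5/26 = 2/11 ≈ 0.1818.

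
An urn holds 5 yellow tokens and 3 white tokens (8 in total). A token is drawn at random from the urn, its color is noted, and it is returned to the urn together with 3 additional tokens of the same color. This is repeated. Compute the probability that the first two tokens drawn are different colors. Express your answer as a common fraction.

15/44

Either yellow then white, or white then yellow; after the first draw the total is 11.
P = (5/8)·(3/11) + (3/8)·(5/11) = 15/44 ≈ 0.3409.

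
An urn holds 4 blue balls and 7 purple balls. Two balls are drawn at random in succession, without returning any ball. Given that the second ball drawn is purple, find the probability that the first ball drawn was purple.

P(first=purple and the second ball drawn is purple) = (7/11)·(6/10) = 21/55.
P(the second ball drawn is purple) = Σ over first color = 14/55 + 21/55 = 7/11.
By Bayes, P(first=purple | the second ball drawn is purple) = 21/55 / 7/11 = 3/5 ≈ 0.6000.

3/5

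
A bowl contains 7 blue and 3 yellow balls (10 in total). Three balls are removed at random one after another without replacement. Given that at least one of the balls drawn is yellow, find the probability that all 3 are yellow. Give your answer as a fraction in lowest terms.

1/85

P(all 3 yellow) = C(3,3)/C(10,3) = 1/120; P(at least one yellow) = 1 − C(7,3)/C(10,3) = 17/24.
Since 'all 3 yellow' ⊆ 'at least one yellow', P(all 3 | at least one) = 1/120 / 17/24 = 1/85 ≈ 0.0118.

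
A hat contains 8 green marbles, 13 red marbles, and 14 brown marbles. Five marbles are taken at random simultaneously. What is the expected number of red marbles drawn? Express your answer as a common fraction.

By linearity of expectation, E[X] = Σ P(draw i is red); by symmetry each draw (even without replacement) has P(red) = 13/35.
E[X] = 5 · 13/35 = 13/7 ≈ 1.8571.

13/7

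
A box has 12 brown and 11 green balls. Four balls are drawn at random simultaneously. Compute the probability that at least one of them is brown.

155/161

Use the complement: P(at least one brown) = 1 − P(no brown).
P(none) = C(11,4)/C(23,4) = 330/8855.
So P = 1 − 330/8855 = 155/161 ≈ 0.9627.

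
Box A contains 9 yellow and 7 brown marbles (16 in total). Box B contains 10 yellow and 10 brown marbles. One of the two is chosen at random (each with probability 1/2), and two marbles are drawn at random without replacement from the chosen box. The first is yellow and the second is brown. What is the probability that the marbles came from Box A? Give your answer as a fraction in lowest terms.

399/799

P(E | Box A) = 21/80; P(E | Box B) = 5/19.
P(E) = 1/2·21/80 + 1/2·5/19 = 799/3040.
By Bayes' rule, P(Box A | E) = 21/160 / 799/3040 = 399/799 ≈ 0.4994.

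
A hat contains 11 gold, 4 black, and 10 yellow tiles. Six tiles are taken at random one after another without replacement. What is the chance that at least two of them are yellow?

369/460

Sum the hypergeometric tail for j = 2,…,6 yellow tiles.
Favorable = C(10,2)·C(15,4) + C(10,3)·C(15,3) + C(10,4)·C(15,2) + C(10,5)·C(15,1) + C(10,6)·C(15,0) = 142065; total = C(25,6) = 177100.
P = 142065/177100 = 369/460 ≈ 0.8022.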